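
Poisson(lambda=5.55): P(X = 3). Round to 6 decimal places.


P = e^(-lam) * lam^k / k!
e^(-5.55) ≈ 0.003887457
lam^k = 5.55^3 = 170.953875
k! = 3! = 6
P = 0.003887457 * 170.953875 / 6 ≈ 0.110763

0.110763


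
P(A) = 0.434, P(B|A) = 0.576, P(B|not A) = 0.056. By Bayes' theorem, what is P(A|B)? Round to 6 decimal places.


P(A|B) = P(B|A)*P(A) / P(B), P(B) = P(B|A)*P(A) + P(B|not A)*P(not A)
P(B|A)*P(A) = 0.576 * 0.434 = 0.249984
P(B|not A)*P(not A) = 0.056 * 0.566 = 0.031696
P(B) = 0.249984 + 0.031696 = 0.28168
P(A|B) = 0.249984 / 0.28168 = 2232/2515 ≈ 0.88747515

0.887475


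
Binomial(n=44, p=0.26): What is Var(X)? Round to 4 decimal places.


Var = n*p*(1-p) = 44 * 0.26 * 0.74 = 8.4656

8.4656


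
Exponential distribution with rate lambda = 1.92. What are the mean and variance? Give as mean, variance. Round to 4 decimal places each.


mean = 1/lam, var = 1/lam^2
mean = 1 / 1.92 = 25/48 ≈ 0.520833
lam^2 = 1.92^2 = 3.6864
var = 1 / 3.6864 = 625/2304 ≈ 0.271267

0.5208, 0.2713


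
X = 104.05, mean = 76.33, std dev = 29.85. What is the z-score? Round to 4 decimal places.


z = (X - mu) / sigma
X - mu = 104.05 - 76.33 = 27.72
z = 27.72 / 29.85 = 924/995 ≈ 0.928643

0.9286


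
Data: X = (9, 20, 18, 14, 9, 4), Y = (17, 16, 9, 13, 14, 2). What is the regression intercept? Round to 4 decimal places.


a = ybar - b*xbar, where b = sum((xi-xbar)(yi-ybar)) / sum((xi-xbar)^2)
n = 6, xbar = 74/6 = 37/3 ≈ 12.333333, ybar = 71/6 ≈ 11.833333
Sxy = sum((xi-xbar)(yi-ybar)) = 226/3 ≈ 75.333333
Sxx = sum((xi-xbar)^2) = 556/3 ≈ 185.333333
b = Sxy / Sxx = 113/278 ≈ 0.406475
a = 11.833333 - 0.406475 * 12.333333 = 948/139 ≈ 6.820144

6.8201


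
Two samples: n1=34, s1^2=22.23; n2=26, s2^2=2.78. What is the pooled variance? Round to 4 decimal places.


sp^2 = ((n1-1)*s1^2 + (n2-1)*s2^2)/(n1+n2-2)
(n1-1)*s1^2 = 33 * 22.23 = 733.59
(n2-1)*s2^2 = 25 * 2.78 = 69.5
numerator = 733.59 + 69.5 = 803.09
n1+n2-2 = 58
sp^2 = 803.09 / 58 = 80309/5800 ≈ 13.846379

13.8464


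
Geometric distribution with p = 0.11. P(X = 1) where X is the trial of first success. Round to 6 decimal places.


P = (1-p)^(k-1) * p
(1-p)^(k-1) = 0.89^0 = 1
P = 1 * 0.11 = 0.11

0.110000


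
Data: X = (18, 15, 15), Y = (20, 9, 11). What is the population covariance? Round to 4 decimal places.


Cov = (1/n)*sum((xi-xbar)(yi-ybar))
n = 3, xbar = 48/3 = 16, ybar = 40/3 ≈ 13.333333
sum((xi-xbar)(yi-ybar)) = 20
Cov = 20 / 3 = 20/3 ≈ 6.666667

6.6667


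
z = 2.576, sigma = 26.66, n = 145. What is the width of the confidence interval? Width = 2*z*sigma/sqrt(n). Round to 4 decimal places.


width = 2*z*sigma/sqrt(n)
2*z*sigma = 2 * 2.576 * 26.66 = 137.35232
sqrt(145) ≈ 12.041595
width = 137.35232 / 12.041595 ≈ 11.406489

11.4065


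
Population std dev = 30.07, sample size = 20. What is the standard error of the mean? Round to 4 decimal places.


SE = sigma / sqrt(n)
sqrt(20) ≈ 4.472136
SE = 30.07 / 4.472136 ≈ 6.723856

6.7239


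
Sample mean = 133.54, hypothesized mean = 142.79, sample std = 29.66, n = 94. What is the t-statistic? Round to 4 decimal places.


t = (xbar - mu0) / (s/sqrt(n))
xbar - mu0 = 133.54 - 142.79 = -9.25
sqrt(94) ≈ 9.69535971
s/sqrt(n) = 29.66 / 9.69535971 ≈ 3.05919542
t = -9.25 / 3.05919542 ≈ -3.023671

-3.0237


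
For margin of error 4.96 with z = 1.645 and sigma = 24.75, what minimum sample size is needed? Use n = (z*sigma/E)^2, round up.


z*sigma/E = 1.645 * 24.75 / 4.96 = 32571/3968 ≈ 8.208417
(z*sigma/E)^2 ≈ 67.378115
round up: n = 68

68


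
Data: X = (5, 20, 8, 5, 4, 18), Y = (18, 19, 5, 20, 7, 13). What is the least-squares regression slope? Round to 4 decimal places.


b = sum((xi-xbar)(yi-ybar)) / sum((xi-xbar)^2)
n = 6, xbar = 60/6 = 10, ybar = 82/6 = 41/3 ≈ 13.666667
Sxy = sum((xi-xbar)(yi-ybar)) = 52
Sxx = sum((xi-xbar)^2) = 254
b = Sxy / Sxx = 26/127 ≈ 0.204724

0.2047


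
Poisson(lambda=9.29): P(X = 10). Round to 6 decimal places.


P = e^(-lam) * lam^k / k!
e^(-9.29) ≈ 0.00009234306
lam^k = 9.29^10 ≈ 4788033054.624315
k! = 10! = 3628800
P = 0.00009234306 * 4788033054.624315 / 3628800 ≈ 0.121842

0.121842


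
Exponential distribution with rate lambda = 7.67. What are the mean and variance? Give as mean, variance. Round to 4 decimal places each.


mean = 1/lam, var = 1/lam^2
mean = 1 / 7.67 = 100/767 ≈ 0.130378
lam^2 = 7.67^2 = 58.8289
var = 1 / 58.8289 ≈ 0.016998

0.1304, 0.0170


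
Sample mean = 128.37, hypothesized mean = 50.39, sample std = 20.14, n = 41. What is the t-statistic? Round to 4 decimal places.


t = (xbar - mu0) / (s/sqrt(n))
xbar - mu0 = 128.37 - 50.39 = 77.98
sqrt(41) ≈ 6.40312424
s/sqrt(n) = 20.14 / 6.40312424 ≈ 3.14533956
t = 77.98 / 3.14533956 ≈ 24.792236

24.7922


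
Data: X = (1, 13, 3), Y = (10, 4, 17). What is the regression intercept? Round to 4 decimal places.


a = ybar - b*xbar, where b = sum((xi-xbar)(yi-ybar)) / sum((xi-xbar)^2)
n = 3, xbar = 17/3 ≈ 5.666667, ybar = 31/3 ≈ 10.333333
Sxy = sum((xi-xbar)(yi-ybar)) = -188/3 ≈ -62.666667
Sxx = sum((xi-xbar)^2) = 248/3 ≈ 82.666667
b = Sxy / Sxx = -47/62 ≈ -0.758065
a = 10.333333 - (-0.758065) * 5.666667 = 907/62 ≈ 14.629032

14.6290


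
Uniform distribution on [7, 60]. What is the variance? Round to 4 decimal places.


Var = (b-a)^2 / 12
(b-a)^2 = (60 - 7)^2 = 2809
Var = 2809/12 ≈ 234.083333

234.0833


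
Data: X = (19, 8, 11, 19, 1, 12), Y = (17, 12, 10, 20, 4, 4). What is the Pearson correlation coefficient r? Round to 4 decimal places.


r = sum((xi-xbar)(yi-ybar)) / sqrt(sum((xi-xbar)^2) * sum((yi-ybar)^2))
n = 6, xbar = 70/6 = 35/3 ≈ 11.666667, ybar = 67/6 ≈ 11.166667
Sxy = sum((xi-xbar)(yi-ybar)) = 538/3 ≈ 179.333333
Sxx = sum((xi-xbar)^2) = 706/3 ≈ 235.333333
Syy = sum((yi-ybar)^2) = 1301/6 ≈ 216.833333
sqrt(Sxx*Syy) ≈ 225.894026
r = Sxy / sqrt(Sxx*Syy) = 179.333333 / 225.894026 ≈ 0.793883

0.7939


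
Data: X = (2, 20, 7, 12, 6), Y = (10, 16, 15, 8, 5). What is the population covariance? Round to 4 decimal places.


Cov = (1/n)*sum((xi-xbar)(yi-ybar))
n = 5, xbar = 47/5 = 9.4, ybar = 54/5 = 10.8
sum((xi-xbar)(yi-ybar)) = 63.4
Cov = 63.4 / 5 = 12.68

12.6800


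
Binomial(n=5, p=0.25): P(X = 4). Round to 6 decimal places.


P = C(n,k) * p^k * (1-p)^(n-k)
C(5,4) = 5
p^k = 0.25^4 = 0.00390625
(1-p)^(n-k) = 0.75^1 = 0.75
P = 5 * 0.00390625 * 0.75 = 15/1024 ≈ 0.014648

0.014648


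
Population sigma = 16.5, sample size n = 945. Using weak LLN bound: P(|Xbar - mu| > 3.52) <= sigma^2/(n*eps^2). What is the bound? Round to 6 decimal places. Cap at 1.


bound = min(1, sigma^2/(n*eps^2))
sigma^2 = 16.5^2 = 272.25
n*eps^2 = 945 * 3.52^2 = 945 * 12.3904 = 11708.928
sigma^2/(n*eps^2) = 272.25 / 11708.928 = 125/5376 ≈ 0.02325149

0.023251


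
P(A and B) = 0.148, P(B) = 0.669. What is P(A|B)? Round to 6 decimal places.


P(A|B) = P(A and B) / P(B) = 0.148 / 0.669 = 148/669 ≈ 0.22122571

0.221226


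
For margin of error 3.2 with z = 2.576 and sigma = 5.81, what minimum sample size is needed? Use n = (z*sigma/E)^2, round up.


z*sigma/E = 2.576 * 5.81 / 3.2 = 4.67705
(z*sigma/E)^2 ≈ 21.874797
round up: n = 22

22


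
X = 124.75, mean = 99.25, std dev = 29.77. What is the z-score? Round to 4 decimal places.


z = (X - mu) / sigma
X - mu = 124.75 - 99.25 = 25.5
z = 25.5 / 29.77 = 2550/2977 ≈ 0.856567

0.8566


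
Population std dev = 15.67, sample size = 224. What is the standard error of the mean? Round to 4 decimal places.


SE = sigma / sqrt(n)
sqrt(224) ≈ 14.966630
SE = 15.67 / 14.966630 ≈ 1.046996

1.0470


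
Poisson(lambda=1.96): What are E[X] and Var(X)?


E[X] = Var(X) = lambda = 1.96

1.96, 1.96


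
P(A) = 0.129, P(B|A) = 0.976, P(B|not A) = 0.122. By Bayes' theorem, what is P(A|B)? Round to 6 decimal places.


P(A|B) = P(B|A)*P(A) / P(B), P(B) = P(B|A)*P(A) + P(B|not A)*P(not A)
P(B|A)*P(A) = 0.976 * 0.129 = 0.125904
P(B|not A)*P(not A) = 0.122 * 0.871 = 0.106262
P(B) = 0.125904 + 0.106262 = 0.232166
P(A|B) = 0.125904 / 0.232166 = 1032/1903 ≈ 0.54230163

0.542302


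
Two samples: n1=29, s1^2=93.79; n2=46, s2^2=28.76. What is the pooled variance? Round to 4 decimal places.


sp^2 = ((n1-1)*s1^2 + (n2-1)*s2^2)/(n1+n2-2)
(n1-1)*s1^2 = 28 * 93.79 = 2626.12
(n2-1)*s2^2 = 45 * 28.76 = 1294.2
numerator = 2626.12 + 1294.2 = 3920.32
n1+n2-2 = 73
sp^2 = 3920.32 / 73 = 98008/1825 ≈ 53.703014

53.7030


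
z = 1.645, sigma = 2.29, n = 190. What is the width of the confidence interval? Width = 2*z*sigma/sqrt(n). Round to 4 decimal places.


width = 2*z*sigma/sqrt(n)
2*z*sigma = 2 * 1.645 * 2.29 = 7.5341
sqrt(190) ≈ 13.784049
width = 7.5341 / 13.784049 ≈ 0.546581

0.5466


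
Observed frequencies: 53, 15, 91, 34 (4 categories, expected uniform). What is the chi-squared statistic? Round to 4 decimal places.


chi2 = sum((O-E)^2/E), E = total/4
total = 193, E = 193/4 = 48.25
(53 - 48.25)^2 / 48.25 = 22.5625 / 48.25 = 361/772 ≈ 0.467617
(15 - 48.25)^2 / 48.25 = 1105.5625 / 48.25 = 17689/772 ≈ 22.913212
(91 - 48.25)^2 / 48.25 = 1827.5625 / 48.25 = 29241/772 ≈ 37.876943
(34 - 48.25)^2 / 48.25 = 203.0625 / 48.25 = 3249/772 ≈ 4.208549
chi2 = 12635/193 ≈ 65.466321

65.4663


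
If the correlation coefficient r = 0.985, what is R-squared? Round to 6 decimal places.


R^2 = r^2 = (0.985)^2 = 0.970225

0.970225


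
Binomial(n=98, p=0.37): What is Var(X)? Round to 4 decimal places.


Var = n*p*(1-p) = 98 * 0.37 * 0.63 = 22.8438

22.8438


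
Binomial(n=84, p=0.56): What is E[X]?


E[X] = n*p = 84 * 0.56 = 47.04

47.04


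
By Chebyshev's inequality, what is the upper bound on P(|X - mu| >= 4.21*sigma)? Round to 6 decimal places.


P <= 1/k^2
k^2 = 4.21^2 = 17.7241
1/k^2 = 1 / 17.7241 ≈ 0.05642035

0.056420


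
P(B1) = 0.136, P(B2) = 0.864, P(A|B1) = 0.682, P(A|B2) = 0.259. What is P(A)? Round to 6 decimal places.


P(A) = P(A|B1)*P(B1) + P(A|B2)*P(B2)
P(A|B1)*P(B1) = 0.682 * 0.136 = 0.092752
P(A|B2)*P(B2) = 0.259 * 0.864 = 0.223776
P(A) = 0.092752 + 0.223776 = 0.316528

0.316528


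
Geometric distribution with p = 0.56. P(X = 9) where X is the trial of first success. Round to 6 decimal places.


P = (1-p)^(k-1) * p
(1-p)^(k-1) = 0.44^8 ≈ 0.001404822
P = 0.001404822 * 0.56 ≈ 0.0007867005

0.000787


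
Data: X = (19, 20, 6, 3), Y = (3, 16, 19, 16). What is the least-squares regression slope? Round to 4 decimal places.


b = sum((xi-xbar)(yi-ybar)) / sum((xi-xbar)^2)
n = 4, xbar = 48/4 = 12, ybar = 54/4 = 13.5
Sxy = sum((xi-xbar)(yi-ybar)) = -109
Sxx = sum((xi-xbar)^2) = 230
b = Sxy / Sxx = -109/230 ≈ -0.473913

-0.4739


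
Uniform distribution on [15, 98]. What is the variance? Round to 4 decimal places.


Var = (b-a)^2 / 12
(b-a)^2 = (98 - 15)^2 = 6889
Var = 6889/12 ≈ 574.083333

574.0833


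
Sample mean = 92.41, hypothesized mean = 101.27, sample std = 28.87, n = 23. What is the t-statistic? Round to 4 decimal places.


t = (xbar - mu0) / (s/sqrt(n))
xbar - mu0 = 92.41 - 101.27 = -8.86
sqrt(23) ≈ 4.79583152
s/sqrt(n) = 28.87 / 4.79583152 ≈ 6.01981113
t = -8.86 / 6.01981113 ≈ -1.471807

-1.4718


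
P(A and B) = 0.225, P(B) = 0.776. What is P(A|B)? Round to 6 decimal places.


P(A|B) = P(A and B) / P(B) = 0.225 / 0.776 = 225/776 ≈ 0.28994845

0.289948


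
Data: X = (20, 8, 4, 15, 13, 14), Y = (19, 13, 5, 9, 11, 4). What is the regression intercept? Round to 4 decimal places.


a = ybar - b*xbar, where b = sum((xi-xbar)(yi-ybar)) / sum((xi-xbar)^2)
n = 6, xbar = 74/6 = 37/3 ≈ 12.333333, ybar = 61/6 ≈ 10.166667
Sxy = sum((xi-xbar)(yi-ybar)) = 257/3 ≈ 85.666667
Sxx = sum((xi-xbar)^2) = 472/3 ≈ 157.333333
b = Sxy / Sxx = 257/472 ≈ 0.544492
a = 10.166667 - 0.544492 * 12.333333 = 1629/472 ≈ 3.451271

3.4513


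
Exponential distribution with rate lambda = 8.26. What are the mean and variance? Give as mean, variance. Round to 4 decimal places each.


mean = 1/lam, var = 1/lam^2
mean = 1 / 8.26 = 50/413 ≈ 0.121065
lam^2 = 8.26^2 = 68.2276
var = 1 / 68.2276 ≈ 0.014657

0.1211, 0.0147


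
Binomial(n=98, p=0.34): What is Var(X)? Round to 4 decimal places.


Var = n*p*(1-p) = 98 * 0.34 * 0.66 = 21.9912

21.9912


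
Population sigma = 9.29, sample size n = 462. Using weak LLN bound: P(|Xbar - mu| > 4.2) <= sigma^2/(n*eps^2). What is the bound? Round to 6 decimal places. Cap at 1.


bound = min(1, sigma^2/(n*eps^2))
sigma^2 = 9.29^2 = 86.3041
n*eps^2 = 462 * 4.2^2 = 462 * 17.64 = 8149.68
sigma^2/(n*eps^2) = 86.3041 / 8149.68 ≈ 0.01058988

0.010590


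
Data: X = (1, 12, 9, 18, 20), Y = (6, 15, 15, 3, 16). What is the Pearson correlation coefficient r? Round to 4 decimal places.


r = sum((xi-xbar)(yi-ybar)) / sqrt(sum((xi-xbar)^2) * sum((yi-ybar)^2))
n = 5, xbar = 60/5 = 12, ybar = 55/5 = 11
Sxy = sum((xi-xbar)(yi-ybar)) = 35
Sxx = sum((xi-xbar)^2) = 230
Syy = sum((yi-ybar)^2) = 146
sqrt(Sxx*Syy) ≈ 183.248465
r = Sxy / sqrt(Sxx*Syy) = 35 / 183.248465 ≈ 0.190998

0.1910


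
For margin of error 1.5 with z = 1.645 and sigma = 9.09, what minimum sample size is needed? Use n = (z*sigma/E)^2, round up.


z*sigma/E = 1.645 * 9.09 / 1.5 = 9.9687
(z*sigma/E)^2 ≈ 99.374980
round up: n = 100

100


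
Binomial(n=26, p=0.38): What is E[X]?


E[X] = n*p = 26 * 0.38 = 9.88

9.88


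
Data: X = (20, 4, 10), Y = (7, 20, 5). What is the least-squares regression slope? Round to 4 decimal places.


b = sum((xi-xbar)(yi-ybar)) / sum((xi-xbar)^2)
n = 3, xbar = 34/3 ≈ 11.333333, ybar = 32/3 ≈ 10.666667
Sxy = sum((xi-xbar)(yi-ybar)) = -278/3 ≈ -92.666667
Sxx = sum((xi-xbar)^2) = 392/3 ≈ 130.666667
b = Sxy / Sxx = -139/196 ≈ -0.709184

-0.7092


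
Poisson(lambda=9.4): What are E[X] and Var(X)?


E[X] = Var(X) = lambda = 9.4

9.4, 9.4


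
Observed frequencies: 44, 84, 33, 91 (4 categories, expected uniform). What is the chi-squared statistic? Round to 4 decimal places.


chi2 = sum((O-E)^2/E), E = total/4
total = 252, E = 252/4 = 63
(44 - 63)^2 / 63 = 361 / 63 = 361/63 ≈ 5.730159
(84 - 63)^2 / 63 = 441 / 63 = 7
(33 - 63)^2 / 63 = 900 / 63 = 100/7 ≈ 14.285714
(91 - 63)^2 / 63 = 784 / 63 = 112/9 ≈ 12.444444
chi2 = 2486/63 ≈ 39.460317

39.4603


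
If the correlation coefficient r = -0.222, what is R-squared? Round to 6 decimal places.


R^2 = r^2 = (-0.222)^2 = 0.049284

0.049284


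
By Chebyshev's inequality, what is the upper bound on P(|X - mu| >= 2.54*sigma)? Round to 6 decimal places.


P <= 1/k^2
k^2 = 2.54^2 = 6.4516
1/k^2 = 1 / 6.4516 ≈ 0.15500031

0.155000


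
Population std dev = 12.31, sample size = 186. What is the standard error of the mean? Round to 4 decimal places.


SE = sigma / sqrt(n)
sqrt(186) ≈ 13.638182
SE = 12.31 / 13.638182 ≈ 0.902613

0.9026


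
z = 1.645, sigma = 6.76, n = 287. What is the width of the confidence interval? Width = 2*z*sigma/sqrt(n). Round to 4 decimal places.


width = 2*z*sigma/sqrt(n)
2*z*sigma = 2 * 1.645 * 6.76 = 22.2404
sqrt(287) ≈ 16.941074
width = 22.2404 / 16.941074 ≈ 1.312809

1.3128


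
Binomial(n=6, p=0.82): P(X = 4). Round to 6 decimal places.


P = C(n,k) * p^k * (1-p)^(n-k)
C(6,4) = 15
p^k = 0.82^4 ≈ 0.4521218
(1-p)^(n-k) = 0.18^2 = 0.0324
P = 15 * 0.4521218 * 0.0324 ≈ 0.219731

0.219731


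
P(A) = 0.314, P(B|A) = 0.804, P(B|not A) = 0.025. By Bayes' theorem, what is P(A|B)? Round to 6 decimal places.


P(A|B) = P(B|A)*P(A) / P(B), P(B) = P(B|A)*P(A) + P(B|not A)*P(not A)
P(B|A)*P(A) = 0.804 * 0.314 = 0.252456
P(B|not A)*P(not A) = 0.025 * 0.686 = 0.01715
P(B) = 0.252456 + 0.01715 = 0.269606
P(A|B) = 0.252456 / 0.269606 ≈ 0.93638866

0.936389


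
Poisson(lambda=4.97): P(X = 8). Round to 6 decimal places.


P = e^(-lam) * lam^k / k!
e^(-4.97) ≈ 0.006943148
lam^k = 4.97^8 ≈ 372264.060268
k! = 8! = 40320
P = 0.006943148 * 372264.060268 / 40320 ≈ 0.064104

0.064104


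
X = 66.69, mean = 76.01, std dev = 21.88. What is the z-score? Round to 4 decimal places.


z = (X - mu) / sigma
X - mu = 66.69 - 76.01 = -9.32
z = -9.32 / 21.88 = -233/547 ≈ -0.425960

-0.4260


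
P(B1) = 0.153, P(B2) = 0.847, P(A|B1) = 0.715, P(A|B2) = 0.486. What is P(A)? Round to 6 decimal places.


P(A) = P(A|B1)*P(B1) + P(A|B2)*P(B2)
P(A|B1)*P(B1) = 0.715 * 0.153 = 0.109395
P(A|B2)*P(B2) = 0.486 * 0.847 = 0.411642
P(A) = 0.109395 + 0.411642 = 0.521037

0.521037


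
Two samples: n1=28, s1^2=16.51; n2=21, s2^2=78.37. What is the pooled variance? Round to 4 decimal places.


sp^2 = ((n1-1)*s1^2 + (n2-1)*s2^2)/(n1+n2-2)
(n1-1)*s1^2 = 27 * 16.51 = 445.77
(n2-1)*s2^2 = 20 * 78.37 = 1567.4
numerator = 445.77 + 1567.4 = 2013.17
n1+n2-2 = 47
sp^2 = 2013.17 / 47 = 201317/4700 ≈ 42.833404

42.8334


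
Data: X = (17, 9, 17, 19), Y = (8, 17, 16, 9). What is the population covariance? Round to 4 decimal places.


Cov = (1/n)*sum((xi-xbar)(yi-ybar))
n = 4, xbar = 62/4 = 15.5, ybar = 50/4 = 12.5
sum((xi-xbar)(yi-ybar)) = -43
Cov = -43 / 4 = -10.75

-10.7500


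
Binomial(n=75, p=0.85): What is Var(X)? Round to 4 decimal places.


Var = n*p*(1-p) = 75 * 0.85 * 0.15 = 9.5625

9.5625


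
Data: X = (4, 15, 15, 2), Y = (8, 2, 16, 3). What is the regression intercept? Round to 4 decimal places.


a = ybar - b*xbar, where b = sum((xi-xbar)(yi-ybar)) / sum((xi-xbar)^2)
n = 4, xbar = 36/4 = 9, ybar = 29/4 = 7.25
Sxy = sum((xi-xbar)(yi-ybar)) = 47
Sxx = sum((xi-xbar)^2) = 146
b = Sxy / Sxx = 47/146 ≈ 0.321918
a = 7.25 - 0.321918 * 9 = 1271/292 ≈ 4.352740

4.3527


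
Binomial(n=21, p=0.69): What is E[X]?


E[X] = n*p = 21 * 0.69 = 14.49

14.49


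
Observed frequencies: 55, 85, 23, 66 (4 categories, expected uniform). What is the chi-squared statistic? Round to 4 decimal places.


chi2 = sum((O-E)^2/E), E = total/4
total = 229, E = 229/4 = 57.25
(55 - 57.25)^2 / 57.25 = 5.0625 / 57.25 = 81/916 ≈ 0.088428
(85 - 57.25)^2 / 57.25 = 770.0625 / 57.25 = 12321/916 ≈ 13.450873
(23 - 57.25)^2 / 57.25 = 1173.0625 / 57.25 = 18769/916 ≈ 20.490175
(66 - 57.25)^2 / 57.25 = 76.5625 / 57.25 = 1225/916 ≈ 1.337336
chi2 = 8099/229 ≈ 35.366812

35.3668


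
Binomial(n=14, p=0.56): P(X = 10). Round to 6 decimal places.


P = C(n,k) * p^k * (1-p)^(n-k)
C(14,10) = 1001
p^k = 0.56^10 ≈ 0.003033055
(1-p)^(n-k) = 0.44^4 = 0.03748096
P = 1001 * 0.003033055 * 0.03748096 ≈ 0.113795

0.113795


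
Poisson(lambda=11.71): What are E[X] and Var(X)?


E[X] = Var(X) = lambda = 11.71

11.71, 11.71


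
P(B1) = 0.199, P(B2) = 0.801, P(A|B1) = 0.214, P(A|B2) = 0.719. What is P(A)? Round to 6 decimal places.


P(A) = P(A|B1)*P(B1) + P(A|B2)*P(B2)
P(A|B1)*P(B1) = 0.214 * 0.199 = 0.042586
P(A|B2)*P(B2) = 0.719 * 0.801 = 0.575919
P(A) = 0.042586 + 0.575919 = 0.618505

0.618505


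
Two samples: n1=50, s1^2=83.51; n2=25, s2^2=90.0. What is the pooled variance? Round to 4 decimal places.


sp^2 = ((n1-1)*s1^2 + (n2-1)*s2^2)/(n1+n2-2)
(n1-1)*s1^2 = 49 * 83.51 = 4091.99
(n2-1)*s2^2 = 24 * 90.0 = 2160
numerator = 4091.99 + 2160 = 6251.99
n1+n2-2 = 73
sp^2 = 6251.99 / 73 = 625199/7300 ≈ 85.643699

85.6437


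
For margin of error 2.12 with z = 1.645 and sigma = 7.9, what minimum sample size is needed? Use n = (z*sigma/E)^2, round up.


z*sigma/E = 1.645 * 7.9 / 2.12 = 25991/4240 ≈ 6.129953
(z*sigma/E)^2 ≈ 37.576322
round up: n = 38

38


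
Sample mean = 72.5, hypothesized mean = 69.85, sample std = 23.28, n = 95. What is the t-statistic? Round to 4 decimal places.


t = (xbar - mu0) / (s/sqrt(n))
xbar - mu0 = 72.5 - 69.85 = 2.65
sqrt(95) ≈ 9.74679434
s/sqrt(n) = 23.28 / 9.74679434 ≈ 2.38847760
t = 2.65 / 2.38847760 ≈ 1.109493

1.1095


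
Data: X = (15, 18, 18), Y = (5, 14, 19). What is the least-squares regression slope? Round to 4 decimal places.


b = sum((xi-xbar)(yi-ybar)) / sum((xi-xbar)^2)
n = 3, xbar = 51/3 = 17, ybar = 38/3 ≈ 12.666667
Sxy = sum((xi-xbar)(yi-ybar)) = 23
Sxx = sum((xi-xbar)^2) = 6
b = Sxy / Sxx = 23/6 ≈ 3.833333

3.8333


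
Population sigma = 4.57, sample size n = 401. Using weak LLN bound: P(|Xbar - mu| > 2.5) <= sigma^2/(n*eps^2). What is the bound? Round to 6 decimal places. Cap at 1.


bound = min(1, sigma^2/(n*eps^2))
sigma^2 = 4.57^2 = 20.8849
n*eps^2 = 401 * 2.5^2 = 401 * 6.25 = 2506.25
sigma^2/(n*eps^2) = 20.8849 / 2506.25 ≈ 0.00833313

0.008333


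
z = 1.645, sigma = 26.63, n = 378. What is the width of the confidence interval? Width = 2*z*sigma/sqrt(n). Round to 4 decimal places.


width = 2*z*sigma/sqrt(n)
2*z*sigma = 2 * 1.645 * 26.63 = 87.6127
sqrt(378) ≈ 19.442222
width = 87.6127 / 19.442222 ≈ 4.506311

4.5063


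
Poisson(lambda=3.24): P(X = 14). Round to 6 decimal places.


P = e^(-lam) * lam^k / k!
e^(-3.24) ≈ 0.03916390
lam^k = 3.24^14 ≈ 14048506.051822
k! = 14! = 87178291200
P = 0.03916390 * 14048506.051822 / 87178291200 ≈ 0.000006

0.000006


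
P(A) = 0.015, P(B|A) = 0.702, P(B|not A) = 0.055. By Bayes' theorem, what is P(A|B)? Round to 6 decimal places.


P(A|B) = P(B|A)*P(A) / P(B), P(B) = P(B|A)*P(A) + P(B|not A)*P(not A)
P(B|A)*P(A) = 0.702 * 0.015 = 0.01053
P(B|not A)*P(not A) = 0.055 * 0.985 = 0.054175
P(B) = 0.01053 + 0.054175 = 0.064705
P(A|B) = 0.01053 / 0.064705 ≈ 0.16273858

0.162739


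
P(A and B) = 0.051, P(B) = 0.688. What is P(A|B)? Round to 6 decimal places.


P(A|B) = P(A and B) / P(B) = 0.051 / 0.688 = 51/688 ≈ 0.07412791

0.074128


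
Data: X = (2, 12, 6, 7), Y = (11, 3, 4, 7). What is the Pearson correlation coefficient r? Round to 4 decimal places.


r = sum((xi-xbar)(yi-ybar)) / sqrt(sum((xi-xbar)^2) * sum((yi-ybar)^2))
n = 4, xbar = 27/4 = 6.75, ybar = 25/4 = 6.25
Sxy = sum((xi-xbar)(yi-ybar)) = -37.75
Sxx = sum((xi-xbar)^2) = 50.75
Syy = sum((yi-ybar)^2) = 38.75
sqrt(Sxx*Syy) ≈ 44.345941
r = Sxy / sqrt(Sxx*Syy) = -37.75 / 44.345941 ≈ -0.851262

-0.8513


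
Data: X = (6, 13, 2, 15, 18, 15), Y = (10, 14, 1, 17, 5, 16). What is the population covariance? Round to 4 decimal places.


Cov = (1/n)*sum((xi-xbar)(yi-ybar))
n = 6, xbar = 69/6 = 11.5, ybar = 63/6 = 10.5
sum((xi-xbar)(yi-ybar)) = 104.5
Cov = 104.5 / 6 = 209/12 ≈ 17.416667

17.4167


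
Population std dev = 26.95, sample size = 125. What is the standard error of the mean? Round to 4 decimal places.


SE = sigma / sqrt(n)
sqrt(125) ≈ 11.180340
SE = 26.95 / 11.180340 ≈ 2.410481

2.4105


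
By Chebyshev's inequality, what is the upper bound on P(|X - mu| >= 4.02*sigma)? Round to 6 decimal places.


P <= 1/k^2
k^2 = 4.02^2 = 16.1604
1/k^2 = 1 / 16.1604 ≈ 0.06187966

0.061880


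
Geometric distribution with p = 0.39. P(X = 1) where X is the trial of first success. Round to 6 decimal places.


P = (1-p)^(k-1) * p
(1-p)^(k-1) = 0.61^0 = 1
P = 1 * 0.39 = 0.39

0.390000


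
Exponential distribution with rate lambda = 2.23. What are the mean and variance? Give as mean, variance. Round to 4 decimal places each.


mean = 1/lam, var = 1/lam^2
mean = 1 / 2.23 = 100/223 ≈ 0.448430
lam^2 = 2.23^2 = 4.9729
var = 1 / 4.9729 ≈ 0.201090

0.4484, 0.2011


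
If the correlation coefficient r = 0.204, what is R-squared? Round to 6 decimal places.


R^2 = r^2 = (0.204)^2 = 0.041616

0.041616


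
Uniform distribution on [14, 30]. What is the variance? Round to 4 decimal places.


Var = (b-a)^2 / 12
(b-a)^2 = (30 - 14)^2 = 256
Var = 256/12 ≈ 21.333333

21.3333


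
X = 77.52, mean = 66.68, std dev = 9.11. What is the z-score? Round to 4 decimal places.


z = (X - mu) / sigma
X - mu = 77.52 - 66.68 = 10.84
z = 10.84 / 9.11 = 1084/911 ≈ 1.189901

1.1899


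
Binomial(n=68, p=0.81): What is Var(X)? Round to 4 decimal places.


Var = n*p*(1-p) = 68 * 0.81 * 0.19 = 10.4652

10.4652


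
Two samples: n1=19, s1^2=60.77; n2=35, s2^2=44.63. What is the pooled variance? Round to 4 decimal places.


sp^2 = ((n1-1)*s1^2 + (n2-1)*s2^2)/(n1+n2-2)
(n1-1)*s1^2 = 18 * 60.77 = 1093.86
(n2-1)*s2^2 = 34 * 44.63 = 1517.42
numerator = 1093.86 + 1517.42 = 2611.28
n1+n2-2 = 52
sp^2 = 2611.28 / 52 = 32641/650 ≈ 50.216923

50.2169


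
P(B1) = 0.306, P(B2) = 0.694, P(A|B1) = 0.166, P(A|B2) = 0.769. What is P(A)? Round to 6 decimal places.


P(A) = P(A|B1)*P(B1) + P(A|B2)*P(B2)
P(A|B1)*P(B1) = 0.166 * 0.306 = 0.050796
P(A|B2)*P(B2) = 0.769 * 0.694 = 0.533686
P(A) = 0.050796 + 0.533686 = 0.584482

0.584482


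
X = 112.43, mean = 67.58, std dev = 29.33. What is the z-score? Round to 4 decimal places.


z = (X - mu) / sigma
X - mu = 112.43 - 67.58 = 44.85
z = 44.85 / 29.33 = 4485/2933 ≈ 1.529151

1.5292


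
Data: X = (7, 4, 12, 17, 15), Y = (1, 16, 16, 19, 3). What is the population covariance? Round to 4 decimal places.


Cov = (1/n)*sum((xi-xbar)(yi-ybar))
n = 5, xbar = 55/5 = 11, ybar = 55/5 = 11
sum((xi-xbar)(yi-ybar)) = 26
Cov = 26 / 5 = 5.2

5.2000


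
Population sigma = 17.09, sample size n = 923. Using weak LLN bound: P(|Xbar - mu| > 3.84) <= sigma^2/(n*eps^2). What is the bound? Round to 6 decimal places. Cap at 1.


bound = min(1, sigma^2/(n*eps^2))
sigma^2 = 17.09^2 = 292.0681
n*eps^2 = 923 * 3.84^2 = 923 * 14.7456 = 13610.1888
sigma^2/(n*eps^2) = 292.0681 / 13610.1888 ≈ 0.02145952

0.021460


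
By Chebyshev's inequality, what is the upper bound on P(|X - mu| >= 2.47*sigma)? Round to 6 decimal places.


P <= 1/k^2
k^2 = 2.47^2 = 6.1009
1/k^2 = 1 / 6.1009 ≈ 0.16391024

0.163910


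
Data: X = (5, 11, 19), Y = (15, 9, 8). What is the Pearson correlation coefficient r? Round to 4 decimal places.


r = sum((xi-xbar)(yi-ybar)) / sqrt(sum((xi-xbar)^2) * sum((yi-ybar)^2))
n = 3, xbar = 35/3 ≈ 11.666667, ybar = 32/3 ≈ 10.666667
Sxy = sum((xi-xbar)(yi-ybar)) = -142/3 ≈ -47.333333
Sxx = sum((xi-xbar)^2) = 296/3 ≈ 98.666667
Syy = sum((yi-ybar)^2) = 86/3 ≈ 28.666667
sqrt(Sxx*Syy) ≈ 53.183122
r = Sxy / sqrt(Sxx*Syy) = -47.333333 / 53.183122 ≈ -0.890007

-0.8900


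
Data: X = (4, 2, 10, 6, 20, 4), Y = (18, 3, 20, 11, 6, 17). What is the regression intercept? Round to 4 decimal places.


a = ybar - b*xbar, where b = sum((xi-xbar)(yi-ybar)) / sum((xi-xbar)^2)
n = 6, xbar = 46/6 = 23/3 ≈ 7.666667, ybar = 75/6 = 12.5
Sxy = sum((xi-xbar)(yi-ybar)) = -43
Sxx = sum((xi-xbar)^2) = 658/3 ≈ 219.333333
b = Sxy / Sxx = -129/658 ≈ -0.196049
a = 12.5 - (-0.196049) * 7.666667 = 4607/329 ≈ 14.003040

14.0030


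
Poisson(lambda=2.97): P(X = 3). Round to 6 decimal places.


P = e^(-lam) * lam^k / k!
e^(-2.97) ≈ 0.05130331
lam^k = 2.97^3 = 26.198073
k! = 3! = 6
P = 0.05130331 * 26.198073 / 6 ≈ 0.224008

0.224008


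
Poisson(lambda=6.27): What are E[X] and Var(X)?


E[X] = Var(X) = lambda = 6.27

6.27, 6.27


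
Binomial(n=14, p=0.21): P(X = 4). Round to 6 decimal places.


P = C(n,k) * p^k * (1-p)^(n-k)
C(14,4) = 1001
p^k = 0.21^4 = 0.00194481
(1-p)^(n-k) = 0.79^10 ≈ 0.09468276
P = 1001 * 0.00194481 * 0.09468276 ≈ 0.184324

0.184324


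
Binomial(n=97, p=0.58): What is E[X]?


E[X] = n*p = 97 * 0.58 = 56.26

56.26


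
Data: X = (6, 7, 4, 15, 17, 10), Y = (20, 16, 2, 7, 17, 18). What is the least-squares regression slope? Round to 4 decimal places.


b = sum((xi-xbar)(yi-ybar)) / sum((xi-xbar)^2)
n = 6, xbar = 59/6 ≈ 9.833333, ybar = 80/6 = 40/3 ≈ 13.333333
Sxy = sum((xi-xbar)(yi-ybar)) = 82/3 ≈ 27.333333
Sxx = sum((xi-xbar)^2) = 809/6 ≈ 134.833333
b = Sxy / Sxx = 164/809 ≈ 0.202719

0.2027


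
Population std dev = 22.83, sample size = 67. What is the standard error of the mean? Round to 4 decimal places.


SE = sigma / sqrt(n)
sqrt(67) ≈ 8.185353
SE = 22.83 / 8.185353 ≈ 2.789128

2.7891


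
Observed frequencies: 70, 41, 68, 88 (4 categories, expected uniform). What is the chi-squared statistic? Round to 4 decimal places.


chi2 = sum((O-E)^2/E), E = total/4
total = 267, E = 267/4 = 66.75
(70 - 66.75)^2 / 66.75 = 10.5625 / 66.75 = 169/1068 ≈ 0.158240
(41 - 66.75)^2 / 66.75 = 663.0625 / 66.75 = 10609/1068 ≈ 9.933521
(68 - 66.75)^2 / 66.75 = 1.5625 / 66.75 = 25/1068 ≈ 0.023408
(88 - 66.75)^2 / 66.75 = 451.5625 / 66.75 = 7225/1068 ≈ 6.764981
chi2 = 4507/267 ≈ 16.880150

16.8801


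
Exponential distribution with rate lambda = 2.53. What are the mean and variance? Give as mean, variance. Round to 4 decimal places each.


mean = 1/lam, var = 1/lam^2
mean = 1 / 2.53 = 100/253 ≈ 0.395257
lam^2 = 2.53^2 = 6.4009
var = 1 / 6.4009 ≈ 0.156228

0.3953, 0.1562


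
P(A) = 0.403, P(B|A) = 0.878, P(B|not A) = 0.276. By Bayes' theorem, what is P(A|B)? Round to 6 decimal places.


P(A|B) = P(B|A)*P(A) / P(B), P(B) = P(B|A)*P(A) + P(B|not A)*P(not A)
P(B|A)*P(A) = 0.878 * 0.403 = 0.353834
P(B|not A)*P(not A) = 0.276 * 0.597 = 0.164772
P(B) = 0.353834 + 0.164772 = 0.518606
P(A|B) = 0.353834 / 0.518606 ≈ 0.68227903

0.682279


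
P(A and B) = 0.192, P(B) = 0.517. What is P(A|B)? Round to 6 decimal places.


P(A|B) = P(A and B) / P(B) = 0.192 / 0.517 = 192/517 ≈ 0.37137331

0.371373


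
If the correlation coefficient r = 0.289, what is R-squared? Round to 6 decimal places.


R^2 = r^2 = (0.289)^2 = 0.083521

0.083521


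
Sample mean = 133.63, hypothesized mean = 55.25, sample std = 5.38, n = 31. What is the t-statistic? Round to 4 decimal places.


t = (xbar - mu0) / (s/sqrt(n))
xbar - mu0 = 133.63 - 55.25 = 78.38
sqrt(31) ≈ 5.56776436
s/sqrt(n) = 5.38 / 5.56776436 ≈ 0.96627652
t = 78.38 / 0.96627652 ≈ 81.115496

81.1155


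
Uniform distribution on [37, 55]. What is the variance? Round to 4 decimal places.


Var = (b-a)^2 / 12
(b-a)^2 = (55 - 37)^2 = 324
Var = 324/12 = 27

27.0000


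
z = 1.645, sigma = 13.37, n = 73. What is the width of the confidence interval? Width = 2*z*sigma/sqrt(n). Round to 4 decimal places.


width = 2*z*sigma/sqrt(n)
2*z*sigma = 2 * 1.645 * 13.37 = 43.9873
sqrt(73) ≈ 8.544004
width = 43.9873 / 8.544004 ≈ 5.148324

5.1483


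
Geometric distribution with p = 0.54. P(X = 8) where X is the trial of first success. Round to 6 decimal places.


P = (1-p)^(k-1) * p
(1-p)^(k-1) = 0.46^7 ≈ 0.004358177
P = 0.004358177 * 0.54 ≈ 0.002353415

0.002353


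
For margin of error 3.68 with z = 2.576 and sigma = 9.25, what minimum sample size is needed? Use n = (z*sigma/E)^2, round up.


z*sigma/E = 2.576 * 9.25 / 3.68 = 6.475
(z*sigma/E)^2 = 41.925625
round up: n = 42

42


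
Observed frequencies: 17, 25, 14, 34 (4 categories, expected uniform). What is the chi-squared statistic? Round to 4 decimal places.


chi2 = sum((O-E)^2/E), E = total/4
total = 90, E = 90/4 = 22.5
(17 - 22.5)^2 / 22.5 = 30.25 / 22.5 = 121/90 ≈ 1.344444
(25 - 22.5)^2 / 22.5 = 6.25 / 22.5 = 5/18 ≈ 0.277778
(14 - 22.5)^2 / 22.5 = 72.25 / 22.5 = 289/90 ≈ 3.211111
(34 - 22.5)^2 / 22.5 = 132.25 / 22.5 = 529/90 ≈ 5.877778
chi2 = 482/45 ≈ 10.711111

10.7111


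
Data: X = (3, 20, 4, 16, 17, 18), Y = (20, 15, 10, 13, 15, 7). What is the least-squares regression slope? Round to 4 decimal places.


b = sum((xi-xbar)(yi-ybar)) / sum((xi-xbar)^2)
n = 6, xbar = 78/6 = 13, ybar = 80/6 = 40/3 ≈ 13.333333
Sxy = sum((xi-xbar)(yi-ybar)) = -51
Sxx = sum((xi-xbar)^2) = 280
b = Sxy / Sxx = -51/280 ≈ -0.182143

-0.1821


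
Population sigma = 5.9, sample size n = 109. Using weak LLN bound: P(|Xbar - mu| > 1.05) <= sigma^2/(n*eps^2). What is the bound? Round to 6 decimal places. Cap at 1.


bound = min(1, sigma^2/(n*eps^2))
sigma^2 = 5.9^2 = 34.81
n*eps^2 = 109 * 1.05^2 = 109 * 1.1025 = 120.1725
sigma^2/(n*eps^2) = 34.81 / 120.1725 ≈ 0.28966694

0.289667


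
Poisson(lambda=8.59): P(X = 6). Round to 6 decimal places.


P = e^(-lam) * lam^k / k!
e^(-8.59) ≈ 0.0001859561
lam^k = 8.59^6 ≈ 401752.865443
k! = 6! = 720
P = 0.0001859561 * 401752.865443 / 720 ≈ 0.103762

0.103762


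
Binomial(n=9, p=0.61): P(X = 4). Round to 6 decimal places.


P = C(n,k) * p^k * (1-p)^(n-k)
C(9,4) = 126
p^k = 0.61^4 ≈ 0.1384584
(1-p)^(n-k) = 0.39^5 ≈ 0.009022420
P = 126 * 0.1384584 * 0.009022420 ≈ 0.157403

0.157403


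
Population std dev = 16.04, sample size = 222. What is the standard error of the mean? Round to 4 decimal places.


SE = sigma / sqrt(n)
sqrt(222) ≈ 14.899664
SE = 16.04 / 14.899664 ≈ 1.076534

1.0765


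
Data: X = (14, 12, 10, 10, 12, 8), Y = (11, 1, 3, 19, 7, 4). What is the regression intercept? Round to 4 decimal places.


a = ybar - b*xbar, where b = sum((xi-xbar)(yi-ybar)) / sum((xi-xbar)^2)
n = 6, xbar = 66/6 = 11, ybar = 45/6 = 7.5
Sxy = sum((xi-xbar)(yi-ybar)) = 7
Sxx = sum((xi-xbar)^2) = 22
b = Sxy / Sxx = 7/22 ≈ 0.318182
a = 7.5 - 0.318182 * 11 = 4

4.0000


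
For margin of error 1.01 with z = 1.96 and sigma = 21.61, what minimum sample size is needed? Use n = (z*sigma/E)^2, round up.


z*sigma/E = 1.96 * 21.61 / 1.01 = 105889/2525 ≈ 41.936238
(z*sigma/E)^2 ≈ 1758.648026
round up: n = 1759

1759


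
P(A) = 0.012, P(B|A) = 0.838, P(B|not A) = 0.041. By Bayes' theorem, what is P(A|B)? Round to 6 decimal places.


P(A|B) = P(B|A)*P(A) / P(B), P(B) = P(B|A)*P(A) + P(B|not A)*P(not A)
P(B|A)*P(A) = 0.838 * 0.012 = 0.010056
P(B|not A)*P(not A) = 0.041 * 0.988 = 0.040508
P(B) = 0.010056 + 0.040508 = 0.050564
P(A|B) = 0.010056 / 0.050564 ≈ 0.19887667

0.198877


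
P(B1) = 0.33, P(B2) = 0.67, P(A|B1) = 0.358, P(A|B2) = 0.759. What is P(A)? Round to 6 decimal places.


P(A) = P(A|B1)*P(B1) + P(A|B2)*P(B2)
P(A|B1)*P(B1) = 0.358 * 0.33 = 0.11814
P(A|B2)*P(B2) = 0.759 * 0.67 = 0.50853
P(A) = 0.11814 + 0.50853 = 0.62667

0.626670


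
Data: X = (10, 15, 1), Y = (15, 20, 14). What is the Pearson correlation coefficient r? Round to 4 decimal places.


r = sum((xi-xbar)(yi-ybar)) / sqrt(sum((xi-xbar)^2) * sum((yi-ybar)^2))
n = 3, xbar = 26/3 ≈ 8.666667, ybar = 49/3 ≈ 16.333333
Sxy = sum((xi-xbar)(yi-ybar)) = 118/3 ≈ 39.333333
Sxx = sum((xi-xbar)^2) = 302/3 ≈ 100.666667
Syy = sum((yi-ybar)^2) = 62/3 ≈ 20.666667
sqrt(Sxx*Syy) ≈ 45.611889
r = Sxy / sqrt(Sxx*Syy) = 39.333333 / 45.611889 ≈ 0.862348

0.8623


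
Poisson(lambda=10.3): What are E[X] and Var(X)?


E[X] = Var(X) = lambda = 10.3

10.3, 10.3


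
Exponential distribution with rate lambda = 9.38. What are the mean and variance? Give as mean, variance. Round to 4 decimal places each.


mean = 1/lam, var = 1/lam^2
mean = 1 / 9.38 = 50/469 ≈ 0.106610
lam^2 = 9.38^2 = 87.9844
var = 1 / 87.9844 ≈ 0.011366

0.1066, 0.0114


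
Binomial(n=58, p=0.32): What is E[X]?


E[X] = n*p = 58 * 0.32 = 18.56

18.56


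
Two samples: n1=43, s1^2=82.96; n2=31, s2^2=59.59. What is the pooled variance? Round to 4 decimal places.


sp^2 = ((n1-1)*s1^2 + (n2-1)*s2^2)/(n1+n2-2)
(n1-1)*s1^2 = 42 * 82.96 = 3484.32
(n2-1)*s2^2 = 30 * 59.59 = 1787.7
numerator = 3484.32 + 1787.7 = 5272.02
n1+n2-2 = 72
sp^2 = 5272.02 / 72 = 73.2225

73.2225


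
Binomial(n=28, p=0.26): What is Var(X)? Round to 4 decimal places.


Var = n*p*(1-p) = 28 * 0.26 * 0.74 = 5.3872

5.3872


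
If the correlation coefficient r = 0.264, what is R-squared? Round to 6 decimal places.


R^2 = r^2 = (0.264)^2 = 0.069696

0.069696


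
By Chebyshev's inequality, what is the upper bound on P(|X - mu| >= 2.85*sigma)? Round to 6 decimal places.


P <= 1/k^2
k^2 = 2.85^2 = 8.1225
1/k^2 = 1 / 8.1225 = 400/3249 ≈ 0.12311480

0.123115


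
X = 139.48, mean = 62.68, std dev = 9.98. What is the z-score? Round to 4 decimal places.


z = (X - mu) / sigma
X - mu = 139.48 - 62.68 = 76.8
z = 76.8 / 9.98 = 3840/499 ≈ 7.695391

7.6954


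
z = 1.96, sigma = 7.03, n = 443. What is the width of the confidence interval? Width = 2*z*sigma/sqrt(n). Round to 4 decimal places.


width = 2*z*sigma/sqrt(n)
2*z*sigma = 2 * 1.96 * 7.03 = 27.5576
sqrt(443) ≈ 21.047565
width = 27.5576 / 21.047565 ≈ 1.309301

1.3093


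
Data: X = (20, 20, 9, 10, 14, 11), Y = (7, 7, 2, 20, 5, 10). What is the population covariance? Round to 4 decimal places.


Cov = (1/n)*sum((xi-xbar)(yi-ybar))
n = 6, xbar = 84/6 = 14, ybar = 51/6 = 8.5
sum((xi-xbar)(yi-ybar)) = -36
Cov = -36 / 6 = -6

-6.0000


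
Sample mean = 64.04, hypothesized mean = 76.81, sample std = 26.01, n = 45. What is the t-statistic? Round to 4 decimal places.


t = (xbar - mu0) / (s/sqrt(n))
xbar - mu0 = 64.04 - 76.81 = -12.77
sqrt(45) ≈ 6.70820393
s/sqrt(n) = 26.01 / 6.70820393 ≈ 3.87734187
t = -12.77 / 3.87734187 ≈ -3.293493

-3.2935


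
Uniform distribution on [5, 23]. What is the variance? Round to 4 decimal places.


Var = (b-a)^2 / 12
(b-a)^2 = (23 - 5)^2 = 324
Var = 324/12 = 27

27.0000


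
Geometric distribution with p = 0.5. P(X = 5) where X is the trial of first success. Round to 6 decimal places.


P = (1-p)^(k-1) * p
(1-p)^(k-1) = 0.5^4 = 0.0625
P = 0.0625 * 0.5 = 0.03125

0.031250


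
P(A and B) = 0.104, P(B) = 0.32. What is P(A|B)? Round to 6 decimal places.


P(A|B) = P(A and B) / P(B) = 0.104 / 0.32 = 0.325

0.325000


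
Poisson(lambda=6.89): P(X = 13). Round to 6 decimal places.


P = e^(-lam) * lam^k / k!
e^(-6.89) ≈ 0.001017914
lam^k = 6.89^13 ≈ 78858749285.309153
k! = 13! = 6227020800
P = 0.001017914 * 78858749285.309153 / 6227020800 ≈ 0.012891

0.012891


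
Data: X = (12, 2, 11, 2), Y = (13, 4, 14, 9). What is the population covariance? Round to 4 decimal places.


Cov = (1/n)*sum((xi-xbar)(yi-ybar))
n = 4, xbar = 27/4 = 6.75, ybar = 40/4 = 10
sum((xi-xbar)(yi-ybar)) = 66
Cov = 66 / 4 = 16.5

16.5000


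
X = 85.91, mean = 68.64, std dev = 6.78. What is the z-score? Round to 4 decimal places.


z = (X - mu) / sigma
X - mu = 85.91 - 68.64 = 17.27
z = 17.27 / 6.78 = 1727/678 ≈ 2.547198

2.5472


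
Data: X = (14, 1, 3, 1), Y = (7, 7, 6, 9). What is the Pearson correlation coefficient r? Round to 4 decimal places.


r = sum((xi-xbar)(yi-ybar)) / sqrt(sum((xi-xbar)^2) * sum((yi-ybar)^2))
n = 4, xbar = 19/4 = 4.75, ybar = 29/4 = 7.25
Sxy = sum((xi-xbar)(yi-ybar)) = -5.75
Sxx = sum((xi-xbar)^2) = 116.75
Syy = sum((yi-ybar)^2) = 4.75
sqrt(Sxx*Syy) ≈ 23.549151
r = Sxy / sqrt(Sxx*Syy) = -5.75 / 23.549151 ≈ -0.244170

-0.2442


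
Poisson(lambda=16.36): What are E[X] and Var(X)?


E[X] = Var(X) = lambda = 16.36

16.36, 16.36


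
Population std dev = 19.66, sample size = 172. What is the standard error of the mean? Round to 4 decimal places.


SE = sigma / sqrt(n)
sqrt(172) ≈ 13.114877
SE = 19.66 / 13.114877 ≈ 1.499061

1.4991


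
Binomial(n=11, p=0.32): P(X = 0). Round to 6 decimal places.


P = C(n,k) * p^k * (1-p)^(n-k)
C(11,0) = 1
p^k = 0.32^0 = 1
(1-p)^(n-k) = 0.68^11 ≈ 0.01437468
P = 1 * 1 * 0.01437468 ≈ 0.014375

0.014375


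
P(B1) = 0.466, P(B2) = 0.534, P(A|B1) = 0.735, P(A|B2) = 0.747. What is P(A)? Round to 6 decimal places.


P(A) = P(A|B1)*P(B1) + P(A|B2)*P(B2)
P(A|B1)*P(B1) = 0.735 * 0.466 = 0.34251
P(A|B2)*P(B2) = 0.747 * 0.534 = 0.398898
P(A) = 0.34251 + 0.398898 = 0.741408

0.741408


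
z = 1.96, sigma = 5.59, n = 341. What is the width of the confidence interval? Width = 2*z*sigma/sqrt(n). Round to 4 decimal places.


width = 2*z*sigma/sqrt(n)
2*z*sigma = 2 * 1.96 * 5.59 = 21.9128
sqrt(341) ≈ 18.466185
width = 21.9128 / 18.466185 ≈ 1.186645

1.1866


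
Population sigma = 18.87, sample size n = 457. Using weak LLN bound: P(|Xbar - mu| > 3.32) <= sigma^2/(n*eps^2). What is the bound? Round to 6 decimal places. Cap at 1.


bound = min(1, sigma^2/(n*eps^2))
sigma^2 = 18.87^2 = 356.0769
n*eps^2 = 457 * 3.32^2 = 457 * 11.0224 = 5037.2368
sigma^2/(n*eps^2) = 356.0769 / 5037.2368 ≈ 0.07068893

0.070689


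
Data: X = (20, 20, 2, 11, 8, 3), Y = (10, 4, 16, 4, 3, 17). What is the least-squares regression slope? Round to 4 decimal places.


b = sum((xi-xbar)(yi-ybar)) / sum((xi-xbar)^2)
n = 6, xbar = 64/6 = 32/3 ≈ 10.666667, ybar = 54/6 = 9
Sxy = sum((xi-xbar)(yi-ybar)) = -145
Sxx = sum((xi-xbar)^2) = 946/3 ≈ 315.333333
b = Sxy / Sxx = -435/946 ≈ -0.459831

-0.4598
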